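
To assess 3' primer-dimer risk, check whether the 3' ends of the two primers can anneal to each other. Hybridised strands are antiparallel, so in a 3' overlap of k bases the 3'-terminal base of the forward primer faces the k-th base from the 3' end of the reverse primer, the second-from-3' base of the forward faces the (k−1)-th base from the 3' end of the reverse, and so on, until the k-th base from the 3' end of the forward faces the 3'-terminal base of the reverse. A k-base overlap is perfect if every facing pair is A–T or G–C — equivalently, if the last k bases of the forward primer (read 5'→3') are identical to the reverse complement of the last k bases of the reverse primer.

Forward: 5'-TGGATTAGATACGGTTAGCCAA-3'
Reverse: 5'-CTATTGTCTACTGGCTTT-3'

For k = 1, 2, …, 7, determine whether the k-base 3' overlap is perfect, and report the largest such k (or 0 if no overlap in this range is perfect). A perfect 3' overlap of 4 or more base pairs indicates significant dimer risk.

Last 7 bases (5'→3') — forward …TAGCCAA, reverse …TGGCTTT.
Reverse complement of the reverse primer's last 7 bases: AAAGCCA; its first k bases are the reverse complement of the reverse primer's last k bases, so a perfect k-base overlap needs the forward primer's last k bases to equal them.
Comparing (forward last k vs required): k=1: A vs A ✓; k=2: AA vs AA ✓; k=3: CAA vs AAA ✗; k=4: CCAA vs AAAG ✗; k=5: GCCAA vs AAAGC ✗; k=6: AGCCAA vs AAAGCC ✗; k=7: TAGCCAA vs AAAGCCA ✗.
Perfect overlaps at k = 1, 2; the largest is 2.

Longest perfect overlap: 2 complementary base pairs; below the dimer-risk threshold (threshold 4).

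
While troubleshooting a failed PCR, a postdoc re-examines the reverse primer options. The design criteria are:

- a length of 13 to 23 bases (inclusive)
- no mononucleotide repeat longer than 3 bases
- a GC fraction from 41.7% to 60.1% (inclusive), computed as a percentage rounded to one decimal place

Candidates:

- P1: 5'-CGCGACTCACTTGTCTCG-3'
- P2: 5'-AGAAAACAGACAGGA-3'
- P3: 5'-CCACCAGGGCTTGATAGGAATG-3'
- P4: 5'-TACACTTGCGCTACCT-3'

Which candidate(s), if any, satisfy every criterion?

P3 and P4.

P1 (18 nt, A=2 T=5 G=4 C=7): length 18 ✓; longest run = 2 ✓; GC 11/18 = 61.1%, outside 41.7–60.1% ✗ — fails.
P2 (15 nt, A=9 T=0 G=4 C=2): length 15 ✓; longest run = 4, exceeds 3 ✗; GC 6/15 = 40.0%, outside 41.7–60.1% ✗ — fails.
P3 (22 nt, A=6 T=4 G=7 C=5): length 22 ✓; longest run = 3 ✓; GC 12/22 = 54.5% ✓ — passes.
P4 (16 nt, A=3 T=5 G=2 C=6): length 16 ✓; longest run = 2 ✓; GC 8/16 = 50.0% ✓ — passes.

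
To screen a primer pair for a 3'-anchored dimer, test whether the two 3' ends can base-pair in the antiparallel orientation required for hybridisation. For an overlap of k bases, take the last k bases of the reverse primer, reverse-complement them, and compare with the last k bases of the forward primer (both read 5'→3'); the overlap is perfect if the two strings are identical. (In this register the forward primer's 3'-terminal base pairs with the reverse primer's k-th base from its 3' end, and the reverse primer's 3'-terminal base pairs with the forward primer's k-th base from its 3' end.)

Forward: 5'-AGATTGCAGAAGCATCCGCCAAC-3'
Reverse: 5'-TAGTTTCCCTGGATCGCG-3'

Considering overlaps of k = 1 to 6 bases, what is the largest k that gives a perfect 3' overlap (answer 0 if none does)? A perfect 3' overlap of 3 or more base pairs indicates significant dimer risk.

Last 6 bases (5'→3') — forward …GCCAAC, reverse …ATCGCG.
Reverse complement of the reverse primer's last 6 bases: CGCGAT; its first k bases are the reverse complement of the reverse primer's last k bases, so a perfect k-base overlap needs the forward primer's last k bases to equal them.
Comparing (forward last k vs required): k=1: C vs C ✓; k=2: AC vs CG ✗; k=3: AAC vs CGC ✗; k=4: CAAC vs CGCG ✗; k=5: CCAAC vs CGCGA ✗; k=6: GCCAAC vs CGCGAT ✗.
Only k = 1 is perfect, so the longest perfect 3' overlap is 1.

Longest perfect overlap: 1 complementary base pair; below the dimer-risk threshold (threshold 3).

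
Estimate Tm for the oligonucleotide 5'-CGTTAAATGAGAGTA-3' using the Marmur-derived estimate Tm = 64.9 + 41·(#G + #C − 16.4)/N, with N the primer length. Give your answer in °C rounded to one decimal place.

33.7°C

Base counts: A=6, T=4, G=4, C=1; G+C = 5, N = 15.
Tm = 64.9 + 41·(5 − 16.4)/15 = 64.9 + -467.40/15 = 33.7°C.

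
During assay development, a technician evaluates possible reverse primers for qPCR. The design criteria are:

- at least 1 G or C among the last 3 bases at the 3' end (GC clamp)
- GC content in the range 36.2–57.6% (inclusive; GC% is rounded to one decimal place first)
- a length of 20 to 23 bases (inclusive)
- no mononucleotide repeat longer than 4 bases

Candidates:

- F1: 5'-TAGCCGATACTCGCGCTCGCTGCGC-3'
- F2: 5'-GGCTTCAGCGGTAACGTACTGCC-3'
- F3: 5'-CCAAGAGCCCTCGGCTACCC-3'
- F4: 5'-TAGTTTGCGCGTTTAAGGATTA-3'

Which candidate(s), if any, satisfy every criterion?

F1 (25 nt, A=3 T=5 G=7 C=10): 3' end CGC has 3 G/C ✓; GC 17/25 = 68.0%, outside 36.2–57.6% ✗; length 25, outside 20–23 ✗; longest run = 2 ✓ — fails.
F2 (23 nt, A=4 T=5 G=7 C=7): 3' end GCC has 3 G/C ✓; GC 14/23 = 60.9%, outside 36.2–57.6% ✗; length 23 ✓; longest run = 2 ✓ — fails.
F3 (20 nt, A=4 T=2 G=4 C=10): 3' end CCC has 3 G/C ✓; GC 14/20 = 70.0%, outside 36.2–57.6% ✗; length 20 ✓; longest run = 3 ✓ — fails.
F4 (22 nt, A=5 T=9 G=6 C=2): 3' end TTA has 0 G/C, need ≥1 ✗; GC 8/22 = 36.4% ✓; length 22 ✓; longest run = 3 ✓ — fails.

None of the candidates satisfy all criteria.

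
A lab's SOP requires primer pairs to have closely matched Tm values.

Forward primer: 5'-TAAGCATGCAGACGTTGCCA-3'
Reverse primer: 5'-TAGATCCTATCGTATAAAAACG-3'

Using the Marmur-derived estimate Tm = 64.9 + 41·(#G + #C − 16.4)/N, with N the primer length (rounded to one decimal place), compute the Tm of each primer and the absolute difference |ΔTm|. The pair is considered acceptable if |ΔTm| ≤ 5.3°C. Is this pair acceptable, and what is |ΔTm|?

Forward: G+C = 10, N = 20 → Tm = 64.9 + 41·(10 − 16.4)/20 = 51.8°C.
Reverse: G+C = 7, N = 22 → Tm = 64.9 + 41·(7 − 16.4)/22 = 47.4°C.
|ΔTm| = |51.8 − 47.4| = 4.4°C, ≤ 5.3°C.

|ΔTm| = 4.4°C; the pair is acceptable.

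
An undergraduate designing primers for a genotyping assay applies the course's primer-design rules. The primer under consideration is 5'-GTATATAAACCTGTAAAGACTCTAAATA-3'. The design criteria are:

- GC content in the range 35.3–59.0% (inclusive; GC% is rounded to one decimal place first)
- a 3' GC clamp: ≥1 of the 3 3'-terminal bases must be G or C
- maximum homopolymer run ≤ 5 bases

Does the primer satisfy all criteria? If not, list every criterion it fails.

Base counts: A=13, T=8, G=3, C=4 (length 28).
GC content: GC 7/28 = 25.0%, outside 35.3–59.0% ✗
GC clamp: 3' end ATA has 0 G/C, need ≥1 ✗
homopolymer run: longest run = 3 ✓

Fails: GC content, GC clamp.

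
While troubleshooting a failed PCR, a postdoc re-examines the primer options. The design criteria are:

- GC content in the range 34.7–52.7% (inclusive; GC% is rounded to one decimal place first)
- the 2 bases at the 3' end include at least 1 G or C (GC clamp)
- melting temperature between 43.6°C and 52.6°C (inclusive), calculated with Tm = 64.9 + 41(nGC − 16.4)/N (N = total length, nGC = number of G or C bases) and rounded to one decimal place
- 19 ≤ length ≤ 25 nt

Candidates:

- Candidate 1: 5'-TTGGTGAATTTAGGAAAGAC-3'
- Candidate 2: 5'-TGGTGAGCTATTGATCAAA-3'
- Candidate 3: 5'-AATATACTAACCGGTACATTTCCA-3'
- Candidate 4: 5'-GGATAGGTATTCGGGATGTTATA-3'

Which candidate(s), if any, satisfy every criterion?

Candidate 1 (20 nt, A=7 T=6 G=6 C=1): GC 7/20 = 35.0% ✓; 3' end AC has 1 G/C ✓; Tm = 64.9 + 41·(7 − 16.4)/20 = 45.6°C ✓; length 20 ✓ — passes.
Candidate 2 (19 nt, A=6 T=6 G=5 C=2): GC 7/19 = 36.8% ✓; 3' end AA has 0 G/C, need ≥1 ✗; Tm = 64.9 + 41·(7 − 16.4)/19 = 44.6°C ✓; length 19 ✓ — fails.
Candidate 3 (24 nt, A=9 T=7 G=2 C=6): GC 8/24 = 33.3%, outside 34.7–52.7% ✗; 3' end CA has 1 G/C ✓; Tm = 64.9 + 41·(8 − 16.4)/24 = 50.6°C ✓; length 24 ✓ — fails.
Candidate 4 (23 nt, A=6 T=8 G=8 C=1): GC 9/23 = 39.1% ✓; 3' end TA has 0 G/C, need ≥1 ✗; Tm = 64.9 + 41·(9 − 16.4)/23 = 51.7°C ✓; length 23 ✓ — fails.

Candidate 1 only.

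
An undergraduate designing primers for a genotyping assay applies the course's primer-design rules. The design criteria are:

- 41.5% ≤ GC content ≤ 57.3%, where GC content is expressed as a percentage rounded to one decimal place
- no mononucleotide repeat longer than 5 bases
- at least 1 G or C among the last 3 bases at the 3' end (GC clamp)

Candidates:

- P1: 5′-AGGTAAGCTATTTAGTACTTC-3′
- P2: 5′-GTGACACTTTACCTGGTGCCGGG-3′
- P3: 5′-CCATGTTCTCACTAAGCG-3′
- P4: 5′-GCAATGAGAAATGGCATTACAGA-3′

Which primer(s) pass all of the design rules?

P3 only.

P1 (21 nt, A=6 T=8 G=4 C=3): GC 7/21 = 33.3%, outside 41.5–57.3% ✗; longest run = 3 ✓; 3' end TTC has 1 G/C ✓ — fails.
P2 (23 nt, A=3 T=6 G=8 C=6): GC 14/23 = 60.9%, outside 41.5–57.3% ✗; longest run = 3 ✓; 3' end GGG has 3 G/C ✓ — fails.
P3 (18 nt, A=4 T=5 G=3 C=6): GC 9/18 = 50.0% ✓; longest run = 2 ✓; 3' end GCG has 3 G/C ✓ — passes.
P4 (23 nt, A=10 T=4 G=6 C=3): GC 9/23 = 39.1%, outside 41.5–57.3% ✗; longest run = 3 ✓; 3' end AGA has 1 G/C ✓ — fails.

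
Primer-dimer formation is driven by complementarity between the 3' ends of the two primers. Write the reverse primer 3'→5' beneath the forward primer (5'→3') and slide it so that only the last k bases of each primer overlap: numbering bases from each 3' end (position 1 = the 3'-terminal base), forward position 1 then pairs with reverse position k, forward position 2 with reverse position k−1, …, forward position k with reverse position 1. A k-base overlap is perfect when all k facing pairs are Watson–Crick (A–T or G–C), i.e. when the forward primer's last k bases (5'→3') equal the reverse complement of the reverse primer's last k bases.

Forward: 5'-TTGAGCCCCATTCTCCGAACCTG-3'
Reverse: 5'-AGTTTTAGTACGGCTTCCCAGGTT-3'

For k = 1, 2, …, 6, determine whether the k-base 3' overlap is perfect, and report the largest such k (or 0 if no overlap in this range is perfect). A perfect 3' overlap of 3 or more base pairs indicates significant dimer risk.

Longest perfect overlap: 6 complementary base pairs; significant dimer risk (threshold 3).

Last 6 bases (5'→3') — forward …AACCTG, reverse …CAGGTT.
Reverse complement of the reverse primer's last 6 bases: AACCTG; its first k bases are the reverse complement of the reverse primer's last k bases, so a perfect k-base overlap needs the forward primer's last k bases to equal them.
Comparing (forward last k vs required): k=1: G vs A ✗; k=2: TG vs AA ✗; k=3: CTG vs AAC ✗; k=4: CCTG vs AACC ✗; k=5: ACCTG vs AACCT ✗; k=6: AACCTG vs AACCTG ✓.
Only k = 6 is perfect, so the longest perfect 3' overlap is 6.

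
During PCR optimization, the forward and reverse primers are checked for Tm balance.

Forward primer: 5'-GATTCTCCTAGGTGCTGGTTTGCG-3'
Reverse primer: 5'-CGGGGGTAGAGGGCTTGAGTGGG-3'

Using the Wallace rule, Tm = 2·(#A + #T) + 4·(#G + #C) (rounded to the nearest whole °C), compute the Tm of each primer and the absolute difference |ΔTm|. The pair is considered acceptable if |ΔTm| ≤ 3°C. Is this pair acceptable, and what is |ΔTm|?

|ΔTm| = 4°C; the pair is not acceptable.

Forward: A=2 T=9 G=8 C=5 → Tm = 2·11 + 4·13 = 74°C.
Reverse: A=3 T=4 G=14 C=2 → Tm = 2·7 + 4·16 = 78°C.
|ΔTm| = |74 − 78| = 4°C, > 3°C.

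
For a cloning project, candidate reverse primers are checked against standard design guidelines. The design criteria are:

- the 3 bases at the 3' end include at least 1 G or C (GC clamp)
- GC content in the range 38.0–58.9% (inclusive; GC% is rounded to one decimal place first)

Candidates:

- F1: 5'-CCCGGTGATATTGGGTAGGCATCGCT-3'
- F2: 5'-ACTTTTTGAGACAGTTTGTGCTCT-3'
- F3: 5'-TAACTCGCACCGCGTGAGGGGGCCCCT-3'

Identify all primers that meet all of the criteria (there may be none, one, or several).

F1 only.

F1 (26 nt, A=4 T=7 G=9 C=6): 3' end GCT has 2 G/C ✓; GC 15/26 = 57.7% ✓ — passes.
F2 (24 nt, A=4 T=11 G=5 C=4): 3' end TCT has 1 G/C ✓; GC 9/24 = 37.5%, outside 38.0–58.9% ✗ — fails.
F3 (27 nt, A=4 T=4 G=9 C=10): 3' end CCT has 2 G/C ✓; GC 19/27 = 70.4%, outside 38.0–58.9% ✗ — fails.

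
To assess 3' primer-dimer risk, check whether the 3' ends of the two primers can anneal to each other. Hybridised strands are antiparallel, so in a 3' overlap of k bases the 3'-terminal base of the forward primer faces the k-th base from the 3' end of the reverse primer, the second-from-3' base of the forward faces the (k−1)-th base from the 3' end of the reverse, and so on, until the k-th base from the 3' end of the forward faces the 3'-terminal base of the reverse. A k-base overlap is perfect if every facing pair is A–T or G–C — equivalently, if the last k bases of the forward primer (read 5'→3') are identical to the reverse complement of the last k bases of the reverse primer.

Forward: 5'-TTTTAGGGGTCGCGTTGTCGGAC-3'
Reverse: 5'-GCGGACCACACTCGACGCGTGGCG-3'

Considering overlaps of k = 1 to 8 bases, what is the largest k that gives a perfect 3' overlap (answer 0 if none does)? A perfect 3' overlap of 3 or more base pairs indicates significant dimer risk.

Last 8 bases (5'→3') — forward …TGTCGGAC, reverse …GCGTGGCG.
Reverse complement of the reverse primer's last 8 bases: CGCCACGC; its first k bases are the reverse complement of the reverse primer's last k bases, so a perfect k-base overlap needs the forward primer's last k bases to equal them.
Comparing (forward last k vs required): k=1: C vs C ✓; k=2: AC vs CG ✗; k=3: GAC vs CGC ✗; k=4: GGAC vs CGCC ✗; k=5: CGGAC vs CGCCA ✗; k=6: TCGGAC vs CGCCAC ✗; k=7: GTCGGAC vs CGCCACG ✗; k=8: TGTCGGAC vs CGCCACGC ✗.
Only k = 1 is perfect, so the longest perfect 3' overlap is 1.

Longest perfect overlap: 1 complementary base pair; below the dimer-risk threshold (threshold 3).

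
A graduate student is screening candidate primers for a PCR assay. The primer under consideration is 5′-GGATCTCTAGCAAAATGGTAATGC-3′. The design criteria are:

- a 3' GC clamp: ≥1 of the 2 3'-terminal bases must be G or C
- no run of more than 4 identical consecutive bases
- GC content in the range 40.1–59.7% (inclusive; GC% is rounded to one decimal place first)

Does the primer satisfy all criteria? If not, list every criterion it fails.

Meets all criteria.

Base counts: A=8, T=6, G=6, C=4 (length 24).
GC clamp: 3' end GC has 2 G/C ✓
homopolymer run: longest run = 4 ✓
GC content: GC 10/24 = 41.7% ✓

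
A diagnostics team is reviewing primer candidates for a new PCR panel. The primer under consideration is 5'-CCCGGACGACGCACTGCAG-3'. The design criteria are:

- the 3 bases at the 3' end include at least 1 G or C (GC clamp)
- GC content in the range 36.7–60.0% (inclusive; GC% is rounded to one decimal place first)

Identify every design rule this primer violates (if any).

Base counts: A=4, T=1, G=6, C=8 (length 19).
GC clamp: 3' end CAG has 2 G/C ✓
GC content: GC 14/19 = 73.7%, outside 36.7–60.0% ✗

Fails: GC content.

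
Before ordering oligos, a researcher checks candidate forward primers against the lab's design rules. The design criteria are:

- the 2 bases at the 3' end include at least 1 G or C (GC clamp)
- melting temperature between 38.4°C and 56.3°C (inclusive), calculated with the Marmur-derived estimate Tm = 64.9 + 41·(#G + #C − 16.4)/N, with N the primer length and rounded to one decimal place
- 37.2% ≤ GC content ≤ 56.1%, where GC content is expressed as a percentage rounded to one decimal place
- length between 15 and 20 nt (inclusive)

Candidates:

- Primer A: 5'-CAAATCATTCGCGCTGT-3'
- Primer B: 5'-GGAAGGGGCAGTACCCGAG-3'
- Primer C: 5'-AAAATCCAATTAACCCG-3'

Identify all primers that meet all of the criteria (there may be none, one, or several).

Primer A (17 nt, A=4 T=5 G=3 C=5): 3' end GT has 1 G/C ✓; Tm = 64.9 + 41·(8 − 16.4)/17 = 44.6°C ✓; GC 8/17 = 47.1% ✓; length 17 ✓ — passes.
Primer B (19 nt, A=5 T=1 G=9 C=4): 3' end AG has 1 G/C ✓; Tm = 64.9 + 41·(13 − 16.4)/19 = 57.6°C, outside 38.4–56.3°C ✗; GC 13/19 = 68.4%, outside 37.2–56.1% ✗; length 19 ✓ — fails.
Primer C (17 nt, A=8 T=3 G=1 C=5): 3' end CG has 2 G/C ✓; Tm = 64.9 + 41·(6 − 16.4)/17 = 39.8°C ✓; GC 6/17 = 35.3%, outside 37.2–56.1% ✗; length 17 ✓ — fails.

Primer A only.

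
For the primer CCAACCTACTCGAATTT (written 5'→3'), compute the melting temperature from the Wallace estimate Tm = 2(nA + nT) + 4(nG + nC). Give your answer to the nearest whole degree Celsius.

Base counts: A=5, T=5, G=1, C=6 (length 17).
Tm = 2·(5+5) + 4·(1+6) = 2·10 + 4·7 = 20 + 28 = 48°C.

48°C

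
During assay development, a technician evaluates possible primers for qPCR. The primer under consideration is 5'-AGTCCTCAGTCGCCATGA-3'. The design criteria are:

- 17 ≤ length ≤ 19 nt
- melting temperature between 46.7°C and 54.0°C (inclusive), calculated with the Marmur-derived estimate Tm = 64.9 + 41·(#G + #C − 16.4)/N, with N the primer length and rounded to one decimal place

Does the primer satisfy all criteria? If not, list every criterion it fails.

Base counts: A=4, T=4, G=4, C=6 (length 18).
length: length 18 ✓
Tm: Tm = 64.9 + 41·(10 − 16.4)/18 = 50.3°C ✓

Meets all criteria.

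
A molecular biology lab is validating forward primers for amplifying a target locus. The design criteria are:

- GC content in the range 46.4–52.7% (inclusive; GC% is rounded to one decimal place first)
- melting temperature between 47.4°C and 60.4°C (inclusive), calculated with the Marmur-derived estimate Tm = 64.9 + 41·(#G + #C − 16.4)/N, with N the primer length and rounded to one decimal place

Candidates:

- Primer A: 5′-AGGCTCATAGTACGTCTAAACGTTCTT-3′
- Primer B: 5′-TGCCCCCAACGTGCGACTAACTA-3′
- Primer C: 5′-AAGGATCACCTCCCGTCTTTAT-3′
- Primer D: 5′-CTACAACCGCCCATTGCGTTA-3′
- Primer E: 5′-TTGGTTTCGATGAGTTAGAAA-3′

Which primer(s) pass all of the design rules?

Primer A (27 nt, A=7 T=9 G=5 C=6): GC 11/27 = 40.7%, outside 46.4–52.7% ✗; Tm = 64.9 + 41·(11 − 16.4)/27 = 56.7°C ✓ — fails.
Primer B (23 nt, A=6 T=4 G=4 C=9): GC 13/23 = 56.5%, outside 46.4–52.7% ✗; Tm = 64.9 + 41·(13 − 16.4)/23 = 58.8°C ✓ — fails.
Primer C (22 nt, A=5 T=7 G=3 C=7): GC 10/22 = 45.5%, outside 46.4–52.7% ✗; Tm = 64.9 + 41·(10 − 16.4)/22 = 53.0°C ✓ — fails.
Primer D (21 nt, A=5 T=5 G=3 C=8): GC 11/21 = 52.4% ✓; Tm = 64.9 + 41·(11 − 16.4)/21 = 54.4°C ✓ — passes.
Primer E (21 nt, A=6 T=8 G=6 C=1): GC 7/21 = 33.3%, outside 46.4–52.7% ✗; Tm = 64.9 + 41·(7 − 16.4)/21 = 46.5°C, outside 47.4–60.4°C ✗ — fails.

Primer D only.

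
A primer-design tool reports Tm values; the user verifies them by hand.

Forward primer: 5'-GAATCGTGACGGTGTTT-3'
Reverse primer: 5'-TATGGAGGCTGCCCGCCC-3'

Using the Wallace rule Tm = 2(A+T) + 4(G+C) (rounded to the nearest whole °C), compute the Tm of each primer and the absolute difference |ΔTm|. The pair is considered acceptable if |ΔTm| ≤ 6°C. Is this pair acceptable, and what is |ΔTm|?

|ΔTm| = 12°C; the pair is not acceptable.

Forward: A=3 T=6 G=6 C=2 → Tm = 2·9 + 4·8 = 50°C.
Reverse: A=2 T=3 G=6 C=7 → Tm = 2·5 + 4·13 = 62°C.
|ΔTm| = |50 − 62| = 12°C, > 6°C.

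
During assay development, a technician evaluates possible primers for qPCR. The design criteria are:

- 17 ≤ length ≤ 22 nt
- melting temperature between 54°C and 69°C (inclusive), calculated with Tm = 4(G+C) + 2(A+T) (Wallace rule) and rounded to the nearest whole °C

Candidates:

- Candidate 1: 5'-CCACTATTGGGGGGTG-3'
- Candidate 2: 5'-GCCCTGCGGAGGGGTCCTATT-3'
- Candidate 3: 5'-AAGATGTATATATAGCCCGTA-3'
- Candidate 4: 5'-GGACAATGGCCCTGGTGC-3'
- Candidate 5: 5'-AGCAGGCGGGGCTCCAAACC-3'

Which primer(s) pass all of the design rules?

Candidate 3, Candidate 4 and Candidate 5.

Candidate 1 (16 nt, A=2 T=4 G=7 C=3): length 16, outside 17–22 ✗; Tm = 2·6 + 4·10 = 52°C, outside 54–69°C ✗ — fails.
Candidate 2 (21 nt, A=2 T=5 G=8 C=6): length 21 ✓; Tm = 2·7 + 4·14 = 70°C, outside 54–69°C ✗ — fails.
Candidate 3 (21 nt, A=8 T=6 G=4 C=3): length 21 ✓; Tm = 2·14 + 4·7 = 56°C ✓ — passes.
Candidate 4 (18 nt, A=3 T=3 G=7 C=5): length 18 ✓; Tm = 2·6 + 4·12 = 60°C ✓ — passes.
Candidate 5 (20 nt, A=5 T=1 G=7 C=7): length 20 ✓; Tm = 2·6 + 4·14 = 68°C ✓ — passes.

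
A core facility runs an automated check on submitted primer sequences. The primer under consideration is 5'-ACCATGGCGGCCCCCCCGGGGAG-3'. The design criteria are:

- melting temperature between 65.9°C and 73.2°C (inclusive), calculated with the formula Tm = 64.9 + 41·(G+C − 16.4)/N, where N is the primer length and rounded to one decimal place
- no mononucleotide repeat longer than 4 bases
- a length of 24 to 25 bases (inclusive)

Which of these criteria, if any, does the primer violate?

Fails: homopolymer run, length.

Base counts: A=3, T=1, G=9, C=10 (length 23).
Tm: Tm = 64.9 + 41·(19 − 16.4)/23 = 69.5°C ✓
homopolymer run: longest run = 7, exceeds 4 ✗
length: length 23, outside 24–25 ✗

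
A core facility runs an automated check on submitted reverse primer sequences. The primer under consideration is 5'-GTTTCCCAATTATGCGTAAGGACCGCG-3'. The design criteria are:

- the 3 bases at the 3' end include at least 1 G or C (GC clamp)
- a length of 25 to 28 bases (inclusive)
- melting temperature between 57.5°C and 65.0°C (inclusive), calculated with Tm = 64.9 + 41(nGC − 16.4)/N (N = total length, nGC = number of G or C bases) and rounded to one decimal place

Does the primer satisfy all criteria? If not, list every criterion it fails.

Base counts: A=6, T=7, G=7, C=7 (length 27).
GC clamp: 3' end GCG has 3 G/C ✓
length: length 27 ✓
Tm: Tm = 64.9 + 41·(14 − 16.4)/27 = 61.3°C ✓

Meets all criteria.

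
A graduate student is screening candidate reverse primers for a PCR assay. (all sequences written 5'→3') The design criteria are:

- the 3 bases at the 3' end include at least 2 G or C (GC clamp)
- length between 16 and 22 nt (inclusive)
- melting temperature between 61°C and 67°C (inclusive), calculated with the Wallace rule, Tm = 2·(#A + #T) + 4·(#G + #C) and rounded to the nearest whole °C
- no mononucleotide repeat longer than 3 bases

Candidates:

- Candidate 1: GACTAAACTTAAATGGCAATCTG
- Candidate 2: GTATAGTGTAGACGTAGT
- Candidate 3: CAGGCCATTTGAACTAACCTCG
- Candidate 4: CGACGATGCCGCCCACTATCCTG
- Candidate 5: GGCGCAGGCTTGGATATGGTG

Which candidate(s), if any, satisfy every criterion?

Candidate 3 only.

Candidate 1 (23 nt, A=9 T=6 G=4 C=4): 3' end CTG has 2 G/C ✓; length 23, outside 16–22 ✗; Tm = 2·15 + 4·8 = 62°C ✓; longest run = 3 ✓ — fails.
Candidate 2 (18 nt, A=5 T=6 G=6 C=1): 3' end AGT has 1 G/C, need ≥2 ✗; length 18 ✓; Tm = 2·11 + 4·7 = 50°C, outside 61–67°C ✗; longest run = 1 ✓ — fails.
Candidate 3 (22 nt, A=6 T=5 G=4 C=7): 3' end TCG has 2 G/C ✓; length 22 ✓; Tm = 2·11 + 4·11 = 66°C ✓; longest run = 3 ✓ — passes.
Candidate 4 (23 nt, A=4 T=4 G=5 C=10): 3' end CTG has 2 G/C ✓; length 23, outside 16–22 ✗; Tm = 2·8 + 4·15 = 76°C, outside 61–67°C ✗; longest run = 3 ✓ — fails.
Candidate 5 (21 nt, A=3 T=5 G=10 C=3): 3' end GTG has 2 G/C ✓; length 21 ✓; Tm = 2·8 + 4·13 = 68°C, outside 61–67°C ✗; longest run = 2 ✓ — fails.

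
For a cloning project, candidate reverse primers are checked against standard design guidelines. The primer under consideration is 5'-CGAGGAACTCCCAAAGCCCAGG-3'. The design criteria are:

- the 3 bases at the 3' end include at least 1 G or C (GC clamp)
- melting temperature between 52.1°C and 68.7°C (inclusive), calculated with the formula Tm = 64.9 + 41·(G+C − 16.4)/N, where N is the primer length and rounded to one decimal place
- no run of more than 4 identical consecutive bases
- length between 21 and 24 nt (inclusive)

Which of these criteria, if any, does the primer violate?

Base counts: A=7, T=1, G=6, C=8 (length 22).
GC clamp: 3' end AGG has 2 G/C ✓
Tm: Tm = 64.9 + 41·(14 − 16.4)/22 = 60.4°C ✓
homopolymer run: longest run = 3 ✓
length: length 22 ✓

Meets all criteria.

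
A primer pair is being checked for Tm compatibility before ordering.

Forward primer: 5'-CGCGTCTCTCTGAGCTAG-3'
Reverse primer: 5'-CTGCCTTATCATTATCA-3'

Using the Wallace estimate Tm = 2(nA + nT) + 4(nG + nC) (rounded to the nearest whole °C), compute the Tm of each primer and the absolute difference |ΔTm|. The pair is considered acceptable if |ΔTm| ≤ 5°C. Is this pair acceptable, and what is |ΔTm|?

|ΔTm| = 12°C; the pair is not acceptable.

Forward: A=2 T=5 G=5 C=6 → Tm = 2·7 + 4·11 = 58°C.
Reverse: A=4 T=7 G=1 C=5 → Tm = 2·11 + 4·6 = 46°C.
|ΔTm| = |58 − 46| = 12°C, > 5°C.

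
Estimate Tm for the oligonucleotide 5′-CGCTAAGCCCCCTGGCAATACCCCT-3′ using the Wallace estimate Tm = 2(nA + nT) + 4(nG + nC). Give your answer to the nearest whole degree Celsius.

Base counts: A=5, T=4, G=4, C=12 (length 25).
Tm = 2·(5+4) + 4·(4+12) = 2·9 + 4·16 = 18 + 64 = 82°C.

82°C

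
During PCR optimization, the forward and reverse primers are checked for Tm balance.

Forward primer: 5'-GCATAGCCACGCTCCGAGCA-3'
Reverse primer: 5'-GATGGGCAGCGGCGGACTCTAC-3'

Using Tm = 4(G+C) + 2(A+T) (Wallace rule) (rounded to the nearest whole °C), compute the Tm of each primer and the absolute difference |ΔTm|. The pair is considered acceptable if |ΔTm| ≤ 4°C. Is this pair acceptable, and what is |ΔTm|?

|ΔTm| = 8°C; the pair is not acceptable.

Forward: A=5 T=2 G=5 C=8 → Tm = 2·7 + 4·13 = 66°C.
Reverse: A=4 T=3 G=9 C=6 → Tm = 2·7 + 4·15 = 74°C.
|ΔTm| = |66 − 74| = 8°C, > 4°C.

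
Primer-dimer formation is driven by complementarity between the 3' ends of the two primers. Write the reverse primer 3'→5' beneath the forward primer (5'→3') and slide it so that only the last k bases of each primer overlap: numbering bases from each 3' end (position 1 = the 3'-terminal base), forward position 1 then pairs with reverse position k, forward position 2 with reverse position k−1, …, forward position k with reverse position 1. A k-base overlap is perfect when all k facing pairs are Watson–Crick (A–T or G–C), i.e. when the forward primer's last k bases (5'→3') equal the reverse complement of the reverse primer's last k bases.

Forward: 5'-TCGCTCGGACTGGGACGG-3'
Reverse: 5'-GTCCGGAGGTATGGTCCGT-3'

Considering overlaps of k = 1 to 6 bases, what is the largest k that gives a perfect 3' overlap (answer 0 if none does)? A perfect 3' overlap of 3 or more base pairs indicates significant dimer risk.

Last 6 bases (5'→3') — forward …GGACGG, reverse …GTCCGT.
Reverse complement of the reverse primer's last 6 bases: ACGGAC; its first k bases are the reverse complement of the reverse primer's last k bases, so a perfect k-base overlap needs the forward primer's last k bases to equal them.
Comparing (forward last k vs required): k=1: G vs A ✗; k=2: GG vs AC ✗; k=3: CGG vs ACG ✗; k=4: ACGG vs ACGG ✓; k=5: GACGG vs ACGGA ✗; k=6: GGACGG vs ACGGAC ✗.
Only k = 4 is perfect, so the longest perfect 3' overlap is 4.

Longest perfect overlap: 4 complementary base pairs; significant dimer risk (threshold 3).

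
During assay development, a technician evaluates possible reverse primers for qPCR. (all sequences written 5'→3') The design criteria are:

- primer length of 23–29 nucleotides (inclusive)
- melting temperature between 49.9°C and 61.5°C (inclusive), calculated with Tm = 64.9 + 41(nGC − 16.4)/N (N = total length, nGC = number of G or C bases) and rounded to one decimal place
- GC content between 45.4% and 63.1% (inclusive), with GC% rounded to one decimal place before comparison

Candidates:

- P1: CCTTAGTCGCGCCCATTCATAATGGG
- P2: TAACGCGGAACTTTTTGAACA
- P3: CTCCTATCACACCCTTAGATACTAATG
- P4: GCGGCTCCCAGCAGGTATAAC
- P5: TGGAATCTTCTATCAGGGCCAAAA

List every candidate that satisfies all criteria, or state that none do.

P1 (26 nt, A=5 T=7 G=6 C=8): length 26 ✓; Tm = 64.9 + 41·(14 − 16.4)/26 = 61.1°C ✓; GC 14/26 = 53.8% ✓ — passes.
P2 (21 nt, A=7 T=6 G=4 C=4): length 21, outside 23–29 ✗; Tm = 64.9 + 41·(8 − 16.4)/21 = 48.5°C, outside 49.9–61.5°C ✗; GC 8/21 = 38.1%, outside 45.4–63.1% ✗ — fails.
P3 (27 nt, A=8 T=8 G=2 C=9): length 27 ✓; Tm = 64.9 + 41·(11 − 16.4)/27 = 56.7°C ✓; GC 11/27 = 40.7%, outside 45.4–63.1% ✗ — fails.
P4 (21 nt, A=5 T=3 G=6 C=7): length 21, outside 23–29 ✗; Tm = 64.9 + 41·(13 − 16.4)/21 = 58.3°C ✓; GC 13/21 = 61.9% ✓ — fails.
P5 (24 nt, A=8 T=6 G=5 C=5): length 24 ✓; Tm = 64.9 + 41·(10 − 16.4)/24 = 54.0°C ✓; GC 10/24 = 41.7%, outside 45.4–63.1% ✗ — fails.

P1 only.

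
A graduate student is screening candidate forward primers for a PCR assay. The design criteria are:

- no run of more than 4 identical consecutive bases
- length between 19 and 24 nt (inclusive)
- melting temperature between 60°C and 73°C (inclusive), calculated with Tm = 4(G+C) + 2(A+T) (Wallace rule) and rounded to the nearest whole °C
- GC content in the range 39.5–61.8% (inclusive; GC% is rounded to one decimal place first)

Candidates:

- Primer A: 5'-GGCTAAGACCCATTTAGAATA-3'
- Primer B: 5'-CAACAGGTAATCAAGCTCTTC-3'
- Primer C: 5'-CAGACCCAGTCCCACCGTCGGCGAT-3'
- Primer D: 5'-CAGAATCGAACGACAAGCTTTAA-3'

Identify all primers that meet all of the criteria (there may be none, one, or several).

Primer B only.

Primer A (21 nt, A=8 T=5 G=4 C=4): longest run = 3 ✓; length 21 ✓; Tm = 2·13 + 4·8 = 58°C, outside 60–73°C ✗; GC 8/21 = 38.1%, outside 39.5–61.8% ✗ — fails.
Primer B (21 nt, A=7 T=5 G=3 C=6): longest run = 2 ✓; length 21 ✓; Tm = 2·12 + 4·9 = 60°C ✓; GC 9/21 = 42.9% ✓ — passes.
Primer C (25 nt, A=5 T=3 G=6 C=11): longest run = 3 ✓; length 25, outside 19–24 ✗; Tm = 2·8 + 4·17 = 84°C, outside 60–73°C ✗; GC 17/25 = 68.0%, outside 39.5–61.8% ✗ — fails.
Primer D (23 nt, A=10 T=4 G=4 C=5): longest run = 3 ✓; length 23 ✓; Tm = 2·14 + 4·9 = 64°C ✓; GC 9/23 = 39.1%, outside 39.5–61.8% ✗ — fails.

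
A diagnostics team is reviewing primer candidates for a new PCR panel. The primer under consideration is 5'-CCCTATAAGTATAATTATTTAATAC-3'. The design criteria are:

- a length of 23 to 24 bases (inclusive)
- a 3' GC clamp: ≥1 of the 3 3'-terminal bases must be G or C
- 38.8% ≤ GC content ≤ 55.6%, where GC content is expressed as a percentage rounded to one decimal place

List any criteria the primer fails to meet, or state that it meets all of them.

Base counts: A=10, T=10, G=1, C=4 (length 25).
length: length 25, outside 23–24 ✗
GC clamp: 3' end TAC has 1 G/C ✓
GC content: GC 5/25 = 20.0%, outside 38.8–55.6% ✗

Fails: length, GC content.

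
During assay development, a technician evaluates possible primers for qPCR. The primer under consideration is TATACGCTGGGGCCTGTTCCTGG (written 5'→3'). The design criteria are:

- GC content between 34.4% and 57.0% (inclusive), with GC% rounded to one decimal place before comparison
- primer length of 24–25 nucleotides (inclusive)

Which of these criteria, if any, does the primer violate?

Fails: GC content, length.

Base counts: A=2, T=7, G=8, C=6 (length 23).
GC content: GC 14/23 = 60.9%, outside 34.4–57.0% ✗
length: length 23, outside 24–25 ✗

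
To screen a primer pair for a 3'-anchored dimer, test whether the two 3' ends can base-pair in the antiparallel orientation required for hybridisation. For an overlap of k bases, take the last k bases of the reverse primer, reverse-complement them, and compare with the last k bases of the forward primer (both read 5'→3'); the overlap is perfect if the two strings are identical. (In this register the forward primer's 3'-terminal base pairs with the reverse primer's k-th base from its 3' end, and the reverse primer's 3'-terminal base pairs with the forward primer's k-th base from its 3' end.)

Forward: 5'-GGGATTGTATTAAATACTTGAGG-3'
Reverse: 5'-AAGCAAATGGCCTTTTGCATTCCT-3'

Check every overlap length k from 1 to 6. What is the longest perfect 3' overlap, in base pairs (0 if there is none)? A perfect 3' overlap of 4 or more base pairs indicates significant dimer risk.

Longest perfect overlap: 3 complementary base pairs; below the dimer-risk threshold (threshold 4).

Last 6 bases (5'→3') — forward …TTGAGG, reverse …ATTCCT.
Reverse complement of the reverse primer's last 6 bases: AGGAAT; its first k bases are the reverse complement of the reverse primer's last k bases, so a perfect k-base overlap needs the forward primer's last k bases to equal them.
Comparing (forward last k vs required): k=1: G vs A ✗; k=2: GG vs AG ✗; k=3: AGG vs AGG ✓; k=4: GAGG vs AGGA ✗; k=5: TGAGG vs AGGAA ✗; k=6: TTGAGG vs AGGAAT ✗.
Only k = 3 is perfect, so the longest perfect 3' overlap is 3.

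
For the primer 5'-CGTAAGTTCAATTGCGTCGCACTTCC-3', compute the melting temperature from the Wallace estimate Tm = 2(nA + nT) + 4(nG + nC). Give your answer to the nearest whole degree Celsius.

Base counts: A=5, T=8, G=5, C=8 (length 26).
Tm = 2·(5+8) + 4·(5+8) = 2·13 + 4·13 = 26 + 52 = 78°C.

78°C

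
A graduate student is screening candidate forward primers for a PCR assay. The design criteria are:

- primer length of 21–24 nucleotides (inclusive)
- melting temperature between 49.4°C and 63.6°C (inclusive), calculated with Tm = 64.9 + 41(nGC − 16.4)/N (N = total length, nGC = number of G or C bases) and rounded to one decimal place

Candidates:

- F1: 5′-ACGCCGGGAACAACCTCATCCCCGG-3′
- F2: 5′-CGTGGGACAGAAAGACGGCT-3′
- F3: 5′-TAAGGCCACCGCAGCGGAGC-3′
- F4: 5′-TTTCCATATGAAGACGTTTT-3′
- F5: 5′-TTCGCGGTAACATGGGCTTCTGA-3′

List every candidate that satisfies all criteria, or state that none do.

F5 only.

F1 (25 nt, A=6 T=2 G=6 C=11): length 25, outside 21–24 ✗; Tm = 64.9 + 41·(17 − 16.4)/25 = 65.9°C, outside 49.4–63.6°C ✗ — fails.
F2 (20 nt, A=6 T=2 G=8 C=4): length 20, outside 21–24 ✗; Tm = 64.9 + 41·(12 − 16.4)/20 = 55.9°C ✓ — fails.
F3 (20 nt, A=5 T=1 G=7 C=7): length 20, outside 21–24 ✗; Tm = 64.9 + 41·(14 − 16.4)/20 = 60.0°C ✓ — fails.
F4 (20 nt, A=5 T=9 G=3 C=3): length 20, outside 21–24 ✗; Tm = 64.9 + 41·(6 − 16.4)/20 = 43.6°C, outside 49.4–63.6°C ✗ — fails.
F5 (23 nt, A=4 T=7 G=7 C=5): length 23 ✓; Tm = 64.9 + 41·(12 − 16.4)/23 = 57.1°C ✓ — passes.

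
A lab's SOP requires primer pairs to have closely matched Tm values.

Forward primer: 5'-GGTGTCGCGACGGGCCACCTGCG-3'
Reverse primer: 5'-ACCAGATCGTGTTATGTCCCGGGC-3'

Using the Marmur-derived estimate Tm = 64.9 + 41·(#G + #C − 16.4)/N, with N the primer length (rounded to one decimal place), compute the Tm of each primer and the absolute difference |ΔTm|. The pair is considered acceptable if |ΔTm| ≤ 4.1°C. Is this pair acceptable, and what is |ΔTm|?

Forward: G+C = 18, N = 23 → Tm = 64.9 + 41·(18 − 16.4)/23 = 67.8°C.
Reverse: G+C = 14, N = 24 → Tm = 64.9 + 41·(14 − 16.4)/24 = 60.8°C.
|ΔTm| = |67.8 − 60.8| = 7.0°C, > 4.1°C.

|ΔTm| = 7.0°C; the pair is not acceptable.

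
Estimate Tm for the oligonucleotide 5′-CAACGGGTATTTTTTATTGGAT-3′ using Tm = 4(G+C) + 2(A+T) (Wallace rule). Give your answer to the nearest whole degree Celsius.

58°C

Base counts: A=5, T=10, G=5, C=2 (length 22).
Tm = 2·(5+10) + 4·(5+2) = 2·15 + 4·7 = 30 + 28 = 58°C.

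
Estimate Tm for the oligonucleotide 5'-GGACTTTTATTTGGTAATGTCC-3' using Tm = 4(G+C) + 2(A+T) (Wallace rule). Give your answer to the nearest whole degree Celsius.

Base counts: A=4, T=10, G=5, C=3 (length 22).
Tm = 2·(4+10) + 4·(5+3) = 2·14 + 4·8 = 28 + 32 = 60°C.

60°C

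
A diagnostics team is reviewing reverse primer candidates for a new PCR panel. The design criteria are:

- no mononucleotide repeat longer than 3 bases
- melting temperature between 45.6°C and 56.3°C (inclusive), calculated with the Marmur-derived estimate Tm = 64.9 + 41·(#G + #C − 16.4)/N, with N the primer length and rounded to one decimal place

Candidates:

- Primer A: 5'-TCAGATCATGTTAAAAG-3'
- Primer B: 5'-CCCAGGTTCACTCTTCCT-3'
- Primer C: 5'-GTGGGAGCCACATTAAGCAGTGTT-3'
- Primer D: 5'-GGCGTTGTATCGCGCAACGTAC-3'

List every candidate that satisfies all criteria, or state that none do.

Primer A (17 nt, A=7 T=5 G=3 C=2): longest run = 4, exceeds 3 ✗; Tm = 64.9 + 41·(5 − 16.4)/17 = 37.4°C, outside 45.6–56.3°C ✗ — fails.
Primer B (18 nt, A=2 T=6 G=2 C=8): longest run = 3 ✓; Tm = 64.9 + 41·(10 − 16.4)/18 = 50.3°C ✓ — passes.
Primer C (24 nt, A=6 T=6 G=8 C=4): longest run = 3 ✓; Tm = 64.9 + 41·(12 − 16.4)/24 = 57.4°C, outside 45.6–56.3°C ✗ — fails.
Primer D (22 nt, A=4 T=5 G=7 C=6): longest run = 2 ✓; Tm = 64.9 + 41·(13 − 16.4)/22 = 58.6°C, outside 45.6–56.3°C ✗ — fails.

Primer B only.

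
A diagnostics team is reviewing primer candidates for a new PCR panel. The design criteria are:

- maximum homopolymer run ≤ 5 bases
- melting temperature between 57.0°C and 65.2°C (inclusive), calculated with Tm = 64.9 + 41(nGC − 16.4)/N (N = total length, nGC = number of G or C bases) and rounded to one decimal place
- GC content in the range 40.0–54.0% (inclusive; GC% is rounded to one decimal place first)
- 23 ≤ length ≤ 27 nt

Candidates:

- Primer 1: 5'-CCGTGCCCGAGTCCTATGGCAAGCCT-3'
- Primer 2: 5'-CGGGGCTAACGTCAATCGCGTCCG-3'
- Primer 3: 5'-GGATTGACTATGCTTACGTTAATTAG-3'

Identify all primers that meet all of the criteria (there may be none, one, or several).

None of the candidates satisfy all criteria.

Primer 1 (26 nt, A=4 T=5 G=7 C=10): longest run = 3 ✓; Tm = 64.9 + 41·(17 − 16.4)/26 = 65.8°C, outside 57.0–65.2°C ✗; GC 17/26 = 65.4%, outside 40.0–54.0% ✗; length 26 ✓ — fails.
Primer 2 (24 nt, A=4 T=4 G=8 C=8): longest run = 4 ✓; Tm = 64.9 + 41·(16 − 16.4)/24 = 64.2°C ✓; GC 16/24 = 66.7%, outside 40.0–54.0% ✗; length 24 ✓ — fails.
Primer 3 (26 nt, A=7 T=10 G=6 C=3): longest run = 2 ✓; Tm = 64.9 + 41·(9 − 16.4)/26 = 53.2°C, outside 57.0–65.2°C ✗; GC 9/26 = 34.6%, outside 40.0–54.0% ✗; length 26 ✓ — fails.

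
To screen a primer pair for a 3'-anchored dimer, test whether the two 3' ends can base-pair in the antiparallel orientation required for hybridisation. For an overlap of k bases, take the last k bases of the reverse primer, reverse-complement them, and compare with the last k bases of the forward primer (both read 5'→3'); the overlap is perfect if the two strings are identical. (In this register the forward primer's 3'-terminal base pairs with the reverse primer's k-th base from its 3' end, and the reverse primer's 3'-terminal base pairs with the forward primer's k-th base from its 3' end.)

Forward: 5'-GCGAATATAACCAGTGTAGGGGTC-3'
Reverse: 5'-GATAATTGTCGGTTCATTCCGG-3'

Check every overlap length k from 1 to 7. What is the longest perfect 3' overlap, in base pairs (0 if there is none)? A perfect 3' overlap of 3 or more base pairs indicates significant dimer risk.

Longest perfect overlap: 1 complementary base pair; below the dimer-risk threshold (threshold 3).

Last 7 bases (5'→3') — forward …AGGGGTC, reverse …ATTCCGG.
Reverse complement of the reverse primer's last 7 bases: CCGGAAT; its first k bases are the reverse complement of the reverse primer's last k bases, so a perfect k-base overlap needs the forward primer's last k bases to equal them.
Comparing (forward last k vs required): k=1: C vs C ✓; k=2: TC vs CC ✗; k=3: GTC vs CCG ✗; k=4: GGTC vs CCGG ✗; k=5: GGGTC vs CCGGA ✗; k=6: GGGGTC vs CCGGAA ✗; k=7: AGGGGTC vs CCGGAAT ✗.
Only k = 1 is perfect, so the longest perfect 3' overlap is 1.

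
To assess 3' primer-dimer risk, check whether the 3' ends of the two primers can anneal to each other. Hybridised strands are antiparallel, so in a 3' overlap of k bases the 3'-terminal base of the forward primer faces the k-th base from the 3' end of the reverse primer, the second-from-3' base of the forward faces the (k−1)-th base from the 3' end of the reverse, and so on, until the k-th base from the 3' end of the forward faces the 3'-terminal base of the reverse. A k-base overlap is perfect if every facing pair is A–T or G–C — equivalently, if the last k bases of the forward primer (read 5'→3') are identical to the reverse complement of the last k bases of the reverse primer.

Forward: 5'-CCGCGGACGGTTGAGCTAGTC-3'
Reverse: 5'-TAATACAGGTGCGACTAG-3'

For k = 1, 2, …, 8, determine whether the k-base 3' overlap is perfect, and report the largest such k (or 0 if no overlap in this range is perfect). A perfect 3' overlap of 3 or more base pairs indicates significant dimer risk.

Longest perfect overlap: 6 complementary base pairs; significant dimer risk (threshold 3).

Last 8 bases (5'→3') — forward …AGCTAGTC, reverse …GCGACTAG.
Reverse complement of the reverse primer's last 8 bases: CTAGTCGC; its first k bases are the reverse complement of the reverse primer's last k bases, so a perfect k-base overlap needs the forward primer's last k bases to equal them.
Comparing (forward last k vs required): k=1: C vs C ✓; k=2: TC vs CT ✗; k=3: GTC vs CTA ✗; k=4: AGTC vs CTAG ✗; k=5: TAGTC vs CTAGT ✗; k=6: CTAGTC vs CTAGTC ✓; k=7: GCTAGTC vs CTAGTCG ✗; k=8: AGCTAGTC vs CTAGTCGC ✗.
Perfect overlaps at k = 1, 6; the largest is 6.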